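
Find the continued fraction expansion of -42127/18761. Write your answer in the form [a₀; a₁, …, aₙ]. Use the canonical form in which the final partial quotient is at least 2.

⌊-42127/18761⌋ = -3, remainder 14156
⌊18761/14156⌋ = 1, remainder 4605
⌊14156/4605⌋ = 3, remainder 341
⌊4605/341⌋ = 13, remainder 172
⌊341/172⌋ = 1, remainder 169
⌊172/169⌋ = 1, remainder 3
⌊169/3⌋ = 56, remainder 1
⌊3/1⌋ = 3, remainder 0

[-3; 1, 3, 13, 1, 1, 56, 3]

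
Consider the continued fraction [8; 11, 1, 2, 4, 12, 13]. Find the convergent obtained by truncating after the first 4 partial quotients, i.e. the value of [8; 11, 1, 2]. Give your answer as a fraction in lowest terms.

a_0 = 8: 8/1
a_1 = 11: 89/11
a_2 = 1: 97/12
a_3 = 2: 283/35

283/35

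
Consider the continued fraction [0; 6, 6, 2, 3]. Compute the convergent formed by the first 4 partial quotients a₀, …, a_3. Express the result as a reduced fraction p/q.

13/80

a_0 = 0: 0/1
a_1 = 6: 1/6
a_2 = 6: 6/37
a_3 = 2: 13/80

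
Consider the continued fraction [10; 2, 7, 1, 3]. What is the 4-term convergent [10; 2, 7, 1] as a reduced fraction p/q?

Start with 1.
7 + 1/(1/1) = 7 + 1/1 = 8/1
2 + 1/(8/1) = 2 + 1/8 = 17/8
10 + 1/(17/8) = 10 + 8/17 = 178/17

178/17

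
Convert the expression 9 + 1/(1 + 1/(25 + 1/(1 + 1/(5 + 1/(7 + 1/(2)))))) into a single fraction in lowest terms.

24598/2469

Use the convergent recurrence hₖ = aₖ·hₖ₋₁ + hₖ₋₂ (and likewise for the denominators kₖ):
a_0 = 9: 9/1
a_1 = 1: 10/1
a_2 = 25: 259/26
a_3 = 1: 269/27
a_4 = 5: 1604/161
a_5 = 7: 11497/1154
a_6 = 2: 24598/2469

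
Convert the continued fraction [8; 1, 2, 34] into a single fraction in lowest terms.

Work from the innermost term outward:
Start with 34.
2 + 1/(34/1) = 2 + 1/34 = 69/34
1 + 1/(69/34) = 1 + 34/69 = 103/69
8 + 1/(103/69) = 8 + 69/103 = 893/103

893/103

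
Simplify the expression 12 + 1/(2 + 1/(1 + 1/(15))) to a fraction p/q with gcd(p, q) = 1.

580/47

Use the convergent recurrence hₖ = aₖ·hₖ₋₁ + hₖ₋₂ (and likewise for the denominators kₖ):
a_0 = 12: 12/1
a_1 = 2: 25/2
a_2 = 1: 37/3
a_3 = 15: 580/47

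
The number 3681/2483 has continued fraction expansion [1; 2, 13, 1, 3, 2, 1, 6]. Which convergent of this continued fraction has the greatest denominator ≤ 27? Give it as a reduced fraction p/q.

40/27

List convergents until the denominator exceeds the bound:
a_0 = 1: 1/1  (≤ bound)
a_1 = 2: 3/2  (≤ bound)
a_2 = 13: 40/27  (≤ bound)
a_3 = 1: 43/29  (> 27, stop)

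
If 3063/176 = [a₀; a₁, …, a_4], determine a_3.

11

⌊3063/176⌋ = 17, remainder 71
⌊176/71⌋ = 2, remainder 34
⌊71/34⌋ = 2, remainder 3
⌊34/3⌋ = 11, remainder 1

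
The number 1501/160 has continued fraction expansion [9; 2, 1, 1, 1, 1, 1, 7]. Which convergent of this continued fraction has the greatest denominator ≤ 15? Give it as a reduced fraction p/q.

a_0 = 9: 9/1  (≤ bound)
a_1 = 2: 19/2  (≤ bound)
a_2 = 1: 28/3  (≤ bound)
a_3 = 1: 47/5  (≤ bound)
a_4 = 1: 75/8  (≤ bound)
a_5 = 1: 122/13  (≤ bound)
a_6 = 1: 197/21  (> 15, stop)

122/13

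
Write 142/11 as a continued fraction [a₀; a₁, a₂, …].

142 ÷ 11 → quotient 12, remainder 10
11 ÷ 10 → quotient 1, remainder 1
10 ÷ 1 → quotient 10, remainder 0

[12; 1, 10]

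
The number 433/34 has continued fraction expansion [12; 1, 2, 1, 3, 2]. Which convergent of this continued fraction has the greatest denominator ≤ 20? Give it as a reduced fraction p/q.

191/15

a_0 = 12: 12/1  (≤ bound)
a_1 = 1: 13/1  (≤ bound)
a_2 = 2: 38/3  (≤ bound)
a_3 = 1: 51/4  (≤ bound)
a_4 = 3: 191/15  (≤ bound)
a_5 = 2: 433/34  (> 20, stop)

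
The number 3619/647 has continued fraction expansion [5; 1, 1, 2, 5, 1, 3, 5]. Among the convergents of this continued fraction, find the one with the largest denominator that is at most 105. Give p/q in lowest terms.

179/32

List convergents until the denominator exceeds the bound:
a_0 = 5: 5/1  (≤ bound)
a_1 = 1: 6/1  (≤ bound)
a_2 = 1: 11/2  (≤ bound)
a_3 = 2: 28/5  (≤ bound)
a_4 = 5: 151/27  (≤ bound)
a_5 = 1: 179/32  (≤ bound)
a_6 = 3: 688/123  (> 105, stop)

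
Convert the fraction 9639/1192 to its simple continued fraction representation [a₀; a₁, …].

[8; 11, 1, 1, 2, 1, 14]

9639 ÷ 1192 → quotient 8, remainder 103
1192 ÷ 103 → quotient 11, remainder 59
103 ÷ 59 → quotient 1, remainder 44
59 ÷ 44 → quotient 1, remainder 15
44 ÷ 15 → quotient 2, remainder 14
15 ÷ 14 → quotient 1, remainder 1
14 ÷ 1 → quotient 14, remainder 0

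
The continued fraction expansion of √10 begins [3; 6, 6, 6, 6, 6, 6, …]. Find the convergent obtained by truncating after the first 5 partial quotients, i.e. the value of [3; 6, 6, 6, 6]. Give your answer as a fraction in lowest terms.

4443/1405

Start with 6.
6 + 1/(6/1) = 6 + 1/6 = 37/6
6 + 1/(37/6) = 6 + 6/37 = 228/37
6 + 1/(228/37) = 6 + 37/228 = 1405/228
3 + 1/(1405/228) = 3 + 228/1405 = 4443/1405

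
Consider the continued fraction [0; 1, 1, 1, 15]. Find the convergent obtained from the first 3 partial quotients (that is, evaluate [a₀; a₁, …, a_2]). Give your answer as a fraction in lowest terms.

1/2

Start with 1.
1 + 1/(1/1) = 1 + 1/1 = 2/1
0 + 1/(2/1) = 0 + 1/2 = 1/2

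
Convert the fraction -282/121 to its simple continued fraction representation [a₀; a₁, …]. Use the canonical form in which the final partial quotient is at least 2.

[-3; 1, 2, 40]

Repeatedly divide and take the remainder:
⌊-282/121⌋ = -3, remainder 81
⌊121/81⌋ = 1, remainder 40
⌊81/40⌋ = 2, remainder 1
⌊40/1⌋ = 40, remainder 0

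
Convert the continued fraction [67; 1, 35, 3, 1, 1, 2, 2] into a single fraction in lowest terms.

a_0 = 67: 67/1
a_1 = 1: 68/1
a_2 = 35: 2447/36
a_3 = 3: 7409/109
a_4 = 1: 9856/145
a_5 = 1: 17265/254
a_6 = 2: 44386/653
a_7 = 2: 106037/1560

106037/1560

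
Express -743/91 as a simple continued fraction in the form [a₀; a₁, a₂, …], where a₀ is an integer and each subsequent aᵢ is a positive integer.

[-9; 1, 5, 15]

Apply division with remainder until the remainder is 0:
-743 = -9·91 + 76, so a_0 = -9
91 = 1·76 + 15, so a_1 = 1
76 = 5·15 + 1, so a_2 = 5
15 = 15·1 + 0, so a_3 = 15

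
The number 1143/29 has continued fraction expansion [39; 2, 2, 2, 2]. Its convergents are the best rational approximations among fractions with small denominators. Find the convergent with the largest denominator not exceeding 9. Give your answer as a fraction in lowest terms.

197/5

a_0 = 39: 39/1  (≤ bound)
a_1 = 2: 79/2  (≤ bound)
a_2 = 2: 197/5  (≤ bound)
a_3 = 2: 473/12  (> 9, stop)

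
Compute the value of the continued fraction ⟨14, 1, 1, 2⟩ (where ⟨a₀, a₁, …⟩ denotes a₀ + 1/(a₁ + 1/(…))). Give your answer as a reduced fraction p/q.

Start with 2.
1 + 1/(2/1) = 1 + 1/2 = 3/2
1 + 1/(3/2) = 1 + 2/3 = 5/3
14 + 1/(5/3) = 14 + 3/5 = 73/5

73/5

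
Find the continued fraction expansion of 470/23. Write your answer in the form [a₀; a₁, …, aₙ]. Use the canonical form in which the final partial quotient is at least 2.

[20; 2, 3, 3]

470 = 20·23 + 10, so a_0 = 20
23 = 2·10 + 3, so a_1 = 2
10 = 3·3 + 1, so a_2 = 3
3 = 3·1 + 0, so a_3 = 3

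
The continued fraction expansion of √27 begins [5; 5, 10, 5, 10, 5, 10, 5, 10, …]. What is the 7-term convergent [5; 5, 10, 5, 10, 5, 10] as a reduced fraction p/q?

716035/137801

a_0 = 5: 5/1
a_1 = 5: 26/5
a_2 = 10: 265/51
a_3 = 5: 1351/260
a_4 = 10: 13775/2651
a_5 = 5: 70226/13515
a_6 = 10: 716035/137801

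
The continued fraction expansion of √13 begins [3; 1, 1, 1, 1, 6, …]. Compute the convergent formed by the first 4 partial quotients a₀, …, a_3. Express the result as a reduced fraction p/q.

Start with 1.
1 + 1/(1/1) = 1 + 1/1 = 2/1
1 + 1/(2/1) = 1 + 1/2 = 3/2
3 + 1/(3/2) = 3 + 2/3 = 11/3

11/3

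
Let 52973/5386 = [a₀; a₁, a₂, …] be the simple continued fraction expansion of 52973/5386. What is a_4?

1

⌊52973/5386⌋ = 9, remainder 4499
⌊5386/4499⌋ = 1, remainder 887
⌊4499/887⌋ = 5, remainder 64
⌊887/64⌋ = 13, remainder 55
⌊64/55⌋ = 1, remainder 9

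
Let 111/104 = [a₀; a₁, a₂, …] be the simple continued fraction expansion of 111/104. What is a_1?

14

⌊111/104⌋ = 1, remainder 7
⌊104/7⌋ = 14, remainder 6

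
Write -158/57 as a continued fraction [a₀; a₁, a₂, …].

Apply division with remainder until the remainder is 0:
-158 ÷ 57 → quotient -3, remainder 13
57 ÷ 13 → quotient 4, remainder 5
13 ÷ 5 → quotient 2, remainder 3
5 ÷ 3 → quotient 1, remainder 2
3 ÷ 2 → quotient 1, remainder 1
2 ÷ 1 → quotient 2, remainder 0

[-3; 4, 2, 1, 1, 2]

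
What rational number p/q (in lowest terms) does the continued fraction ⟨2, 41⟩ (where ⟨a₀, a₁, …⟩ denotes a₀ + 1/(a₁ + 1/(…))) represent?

a_0 = 2: 2/1
a_1 = 41: 83/41

83/41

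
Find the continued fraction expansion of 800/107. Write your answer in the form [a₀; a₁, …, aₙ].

Run the Euclidean algorithm, recording each quotient:
800 ÷ 107 → quotient 7, remainder 51
107 ÷ 51 → quotient 2, remainder 5
51 ÷ 5 → quotient 10, remainder 1
5 ÷ 1 → quotient 5, remainder 0

[7; 2, 10, 5]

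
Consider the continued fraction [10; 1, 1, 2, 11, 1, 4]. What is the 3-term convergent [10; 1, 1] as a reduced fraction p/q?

21/2

a_0 = 10: 10/1
a_1 = 1: 11/1
a_2 = 1: 21/2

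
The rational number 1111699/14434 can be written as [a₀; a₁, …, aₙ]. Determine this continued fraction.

[77; 51, 2, 1, 2, 1, 2, 9]

Apply division with remainder until the remainder is 0:
1111699 ÷ 14434 → quotient 77, remainder 281
14434 ÷ 281 → quotient 51, remainder 103
281 ÷ 103 → quotient 2, remainder 75
103 ÷ 75 → quotient 1, remainder 28
75 ÷ 28 → quotient 2, remainder 19
28 ÷ 19 → quotient 1, remainder 9
19 ÷ 9 → quotient 2, remainder 1
9 ÷ 1 → quotient 9, remainder 0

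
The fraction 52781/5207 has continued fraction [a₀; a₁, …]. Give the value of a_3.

Run the Euclidean algorithm, recording each quotient:
52781 ÷ 5207 → quotient 10, remainder 711
5207 ÷ 711 → quotient 7, remainder 230
711 ÷ 230 → quotient 3, remainder 21
230 ÷ 21 → quotient 10, remainder 20

10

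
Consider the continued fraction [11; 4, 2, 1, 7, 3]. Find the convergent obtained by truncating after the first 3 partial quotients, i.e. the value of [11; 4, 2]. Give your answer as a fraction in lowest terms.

a_0 = 11: 11/1
a_1 = 4: 45/4
a_2 = 2: 101/9

101/9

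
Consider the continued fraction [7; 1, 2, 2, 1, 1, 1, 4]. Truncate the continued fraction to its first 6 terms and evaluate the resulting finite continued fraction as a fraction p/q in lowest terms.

131/17

Use the convergent recurrence hₖ = aₖ·hₖ₋₁ + hₖ₋₂ (and likewise for the denominators kₖ):
a_0 = 7: 7/1
a_1 = 1: 8/1
a_2 = 2: 23/3
a_3 = 2: 54/7
a_4 = 1: 77/10
a_5 = 1: 131/17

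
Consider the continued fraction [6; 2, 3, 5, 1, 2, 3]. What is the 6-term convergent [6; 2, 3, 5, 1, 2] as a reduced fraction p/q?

804/125

a_0 = 6: 6/1
a_1 = 2: 13/2
a_2 = 3: 45/7
a_3 = 5: 238/37
a_4 = 1: 283/44
a_5 = 2: 804/125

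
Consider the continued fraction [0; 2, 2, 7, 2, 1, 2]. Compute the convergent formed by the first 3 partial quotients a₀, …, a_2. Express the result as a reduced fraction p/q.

Start with 2.
2 + 1/(2/1) = 2 + 1/2 = 5/2
0 + 1/(5/2) = 0 + 2/5 = 2/5

2/5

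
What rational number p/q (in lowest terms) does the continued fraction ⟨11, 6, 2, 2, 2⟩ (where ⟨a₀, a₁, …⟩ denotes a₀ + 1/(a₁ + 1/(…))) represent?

859/77

a_0 = 11: 11/1
a_1 = 6: 67/6
a_2 = 2: 145/13
a_3 = 2: 357/32
a_4 = 2: 859/77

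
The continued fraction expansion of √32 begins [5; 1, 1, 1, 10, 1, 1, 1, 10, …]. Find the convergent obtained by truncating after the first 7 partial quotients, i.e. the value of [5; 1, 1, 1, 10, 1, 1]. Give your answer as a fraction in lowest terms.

Compute successive convergents:
a_0 = 5: 5/1
a_1 = 1: 6/1
a_2 = 1: 11/2
a_3 = 1: 17/3
a_4 = 10: 181/32
a_5 = 1: 198/35
a_6 = 1: 379/67

379/67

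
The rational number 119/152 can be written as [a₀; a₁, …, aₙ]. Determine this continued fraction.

[0; 1, 3, 1, 1, 1, 1, 6]

Repeatedly divide and take the remainder:
⌊119/152⌋ = 0, remainder 119
⌊152/119⌋ = 1, remainder 33
⌊119/33⌋ = 3, remainder 20
⌊33/20⌋ = 1, remainder 13
⌊20/13⌋ = 1, remainder 7
⌊13/7⌋ = 1, remainder 6
⌊7/6⌋ = 1, remainder 1
⌊6/1⌋ = 6, remainder 0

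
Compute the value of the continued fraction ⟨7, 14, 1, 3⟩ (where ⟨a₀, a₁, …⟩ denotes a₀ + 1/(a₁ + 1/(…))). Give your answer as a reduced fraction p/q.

Build up convergents one term at a time:
a_0 = 7: 7/1
a_1 = 14: 99/14
a_2 = 1: 106/15
a_3 = 3: 417/59

417/59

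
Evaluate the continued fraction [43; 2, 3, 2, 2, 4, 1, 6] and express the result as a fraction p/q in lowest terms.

62461/1438

a_0 = 43: 43/1
a_1 = 2: 87/2
a_2 = 3: 304/7
a_3 = 2: 695/16
a_4 = 2: 1694/39
a_5 = 4: 7471/172
a_6 = 1: 9165/211
a_7 = 6: 62461/1438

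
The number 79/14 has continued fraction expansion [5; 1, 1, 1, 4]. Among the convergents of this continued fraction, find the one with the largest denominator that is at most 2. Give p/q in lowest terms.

11/2

List convergents until the denominator exceeds the bound:
a_0 = 5: 5/1  (≤ bound)
a_1 = 1: 6/1  (≤ bound)
a_2 = 1: 11/2  (≤ bound)
a_3 = 1: 17/3  (> 2, stop)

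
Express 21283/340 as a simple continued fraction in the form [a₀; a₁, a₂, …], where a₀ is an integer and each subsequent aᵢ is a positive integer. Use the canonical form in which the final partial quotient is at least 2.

21283 = 62·340 + 203, so a_0 = 62
340 = 1·203 + 137, so a_1 = 1
203 = 1·137 + 66, so a_2 = 1
137 = 2·66 + 5, so a_3 = 2
66 = 13·5 + 1, so a_4 = 13
5 = 5·1 + 0, so a_5 = 5

[62; 1, 1, 2, 13, 5]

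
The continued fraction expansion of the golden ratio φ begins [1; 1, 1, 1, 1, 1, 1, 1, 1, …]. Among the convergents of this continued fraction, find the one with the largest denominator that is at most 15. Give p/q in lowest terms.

21/13

List convergents until the denominator exceeds the bound:
a_0 = 1: 1/1  (≤ bound)
a_1 = 1: 2/1  (≤ bound)
a_2 = 1: 3/2  (≤ bound)
a_3 = 1: 5/3  (≤ bound)
a_4 = 1: 8/5  (≤ bound)
a_5 = 1: 13/8  (≤ bound)
a_6 = 1: 21/13  (≤ bound)
a_7 = 1: 34/21  (> 15, stop)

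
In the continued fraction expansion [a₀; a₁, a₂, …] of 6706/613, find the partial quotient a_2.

15

6706 = 10·613 + 576, so a_0 = 10
613 = 1·576 + 37, so a_1 = 1
576 = 15·37 + 21, so a_2 = 15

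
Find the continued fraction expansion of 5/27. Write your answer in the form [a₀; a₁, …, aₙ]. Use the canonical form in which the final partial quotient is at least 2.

[0; 5, 2, 2]

5 ÷ 27 → quotient 0, remainder 5
27 ÷ 5 → quotient 5, remainder 2
5 ÷ 2 → quotient 2, remainder 1
2 ÷ 1 → quotient 2, remainder 0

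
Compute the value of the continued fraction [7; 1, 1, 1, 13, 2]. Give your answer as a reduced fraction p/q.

651/85

a_0 = 7: 7/1
a_1 = 1: 8/1
a_2 = 1: 15/2
a_3 = 1: 23/3
a_4 = 13: 314/41
a_5 = 2: 651/85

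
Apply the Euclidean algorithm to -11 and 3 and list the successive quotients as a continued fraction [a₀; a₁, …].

[-4; 3]

Repeatedly divide and take the remainder:
-11 = -4·3 + 1, so a_0 = -4
3 = 3·1 + 0, so a_1 = 3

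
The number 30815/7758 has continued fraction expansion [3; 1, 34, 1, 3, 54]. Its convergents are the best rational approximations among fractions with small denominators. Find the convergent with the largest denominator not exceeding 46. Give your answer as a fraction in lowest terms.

143/36

a_0 = 3: 3/1  (≤ bound)
a_1 = 1: 4/1  (≤ bound)
a_2 = 34: 139/35  (≤ bound)
a_3 = 1: 143/36  (≤ bound)
a_4 = 3: 568/143  (> 46, stop)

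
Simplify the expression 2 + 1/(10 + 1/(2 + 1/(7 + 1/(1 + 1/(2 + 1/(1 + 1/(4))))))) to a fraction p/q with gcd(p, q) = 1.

a_0 = 2: 2/1
a_1 = 10: 21/10
a_2 = 2: 44/21
a_3 = 7: 329/157
a_4 = 1: 373/178
a_5 = 2: 1075/513
a_6 = 1: 1448/691
a_7 = 4: 6867/3277

6867/3277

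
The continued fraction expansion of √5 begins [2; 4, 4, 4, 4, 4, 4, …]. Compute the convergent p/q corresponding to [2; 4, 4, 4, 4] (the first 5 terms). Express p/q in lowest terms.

a_0 = 2: 2/1
a_1 = 4: 9/4
a_2 = 4: 38/17
a_3 = 4: 161/72
a_4 = 4: 682/305

682/305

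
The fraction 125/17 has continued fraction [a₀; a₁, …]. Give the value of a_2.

125 ÷ 17 → quotient 7, remainder 6
17 ÷ 6 → quotient 2, remainder 5
6 ÷ 5 → quotient 1, remainder 1

1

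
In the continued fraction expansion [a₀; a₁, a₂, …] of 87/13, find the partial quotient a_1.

1

Apply division with remainder until the remainder is 0:
87 ÷ 13 → quotient 6, remainder 9
13 ÷ 9 → quotient 1, remainder 4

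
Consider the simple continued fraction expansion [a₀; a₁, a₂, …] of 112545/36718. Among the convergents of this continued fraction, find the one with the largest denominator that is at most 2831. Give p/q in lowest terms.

8049/2626

List convergents until the denominator exceeds the bound:
a_0 = 3: 3/1  (≤ bound)
a_1 = 15: 46/15  (≤ bound)
a_2 = 2: 95/31  (≤ bound)
a_3 = 1: 141/46  (≤ bound)
a_4 = 4: 659/215  (≤ bound)
a_5 = 12: 8049/2626  (≤ bound)
a_6 = 1: 8708/2841  (> 2831, stop)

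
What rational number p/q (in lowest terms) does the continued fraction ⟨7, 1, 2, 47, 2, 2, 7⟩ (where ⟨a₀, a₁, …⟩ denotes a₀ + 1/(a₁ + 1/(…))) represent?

40638/5299

Compute successive convergents:
a_0 = 7: 7/1
a_1 = 1: 8/1
a_2 = 2: 23/3
a_3 = 47: 1089/142
a_4 = 2: 2201/287
a_5 = 2: 5491/716
a_6 = 7: 40638/5299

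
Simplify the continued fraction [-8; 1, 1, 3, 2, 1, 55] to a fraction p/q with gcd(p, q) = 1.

Build up convergents one term at a time:
a_0 = -8: -8/1
a_1 = 1: -7/1
a_2 = 1: -15/2
a_3 = 3: -52/7
a_4 = 2: -119/16
a_5 = 1: -171/23
a_6 = 55: -9524/1281

-9524/1281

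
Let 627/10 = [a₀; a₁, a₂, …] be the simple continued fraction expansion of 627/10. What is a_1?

Repeatedly divide and take the remainder:
⌊627/10⌋ = 62, remainder 7
⌊10/7⌋ = 1, remainder 3

1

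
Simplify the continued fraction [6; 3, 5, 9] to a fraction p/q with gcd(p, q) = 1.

Build up convergents one term at a time:
a_0 = 6: 6/1
a_1 = 3: 19/3
a_2 = 5: 101/16
a_3 = 9: 928/147

928/147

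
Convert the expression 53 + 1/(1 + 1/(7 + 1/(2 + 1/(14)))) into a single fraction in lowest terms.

13255/246

Start with 14.
2 + 1/(14/1) = 2 + 1/14 = 29/14
7 + 1/(29/14) = 7 + 14/29 = 217/29
1 + 1/(217/29) = 1 + 29/217 = 246/217
53 + 1/(246/217) = 53 + 217/246 = 13255/246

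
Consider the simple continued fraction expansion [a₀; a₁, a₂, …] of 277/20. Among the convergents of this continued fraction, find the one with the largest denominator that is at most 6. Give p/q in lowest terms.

83/6

List convergents until the denominator exceeds the bound:
a_0 = 13: 13/1  (≤ bound)
a_1 = 1: 14/1  (≤ bound)
a_2 = 5: 83/6  (≤ bound)
a_3 = 1: 97/7  (> 6, stop)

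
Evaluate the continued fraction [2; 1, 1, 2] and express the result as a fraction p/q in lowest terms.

13/5

a_0 = 2: 2/1
a_1 = 1: 3/1
a_2 = 1: 5/2
a_3 = 2: 13/5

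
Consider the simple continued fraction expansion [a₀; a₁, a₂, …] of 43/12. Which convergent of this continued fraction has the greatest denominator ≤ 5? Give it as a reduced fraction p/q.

List convergents until the denominator exceeds the bound:
a_0 = 3: 3/1  (≤ bound)
a_1 = 1: 4/1  (≤ bound)
a_2 = 1: 7/2  (≤ bound)
a_3 = 2: 18/5  (≤ bound)
a_4 = 2: 43/12  (> 5, stop)

18/5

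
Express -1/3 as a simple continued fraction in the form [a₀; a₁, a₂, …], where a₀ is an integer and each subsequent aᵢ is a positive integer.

-1 = -1·3 + 2, so a_0 = -1
3 = 1·2 + 1, so a_1 = 1
2 = 2·1 + 0, so a_2 = 2

[-1; 1, 2]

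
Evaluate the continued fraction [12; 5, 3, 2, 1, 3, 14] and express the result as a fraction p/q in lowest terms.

34092/2797

Build up convergents one term at a time:
a_0 = 12: 12/1
a_1 = 5: 61/5
a_2 = 3: 195/16
a_3 = 2: 451/37
a_4 = 1: 646/53
a_5 = 3: 2389/196
a_6 = 14: 34092/2797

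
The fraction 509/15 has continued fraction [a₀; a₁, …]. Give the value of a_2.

509 = 33·15 + 14, so a_0 = 33
15 = 1·14 + 1, so a_1 = 1
14 = 14·1 + 0, so a_2 = 14

14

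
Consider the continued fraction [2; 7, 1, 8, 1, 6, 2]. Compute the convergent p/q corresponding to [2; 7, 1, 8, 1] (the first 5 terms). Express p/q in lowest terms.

168/79

a_0 = 2: 2/1
a_1 = 7: 15/7
a_2 = 1: 17/8
a_3 = 8: 151/71
a_4 = 1: 168/79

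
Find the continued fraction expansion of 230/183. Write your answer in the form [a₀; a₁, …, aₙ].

230 ÷ 183 → quotient 1, remainder 47
183 ÷ 47 → quotient 3, remainder 42
47 ÷ 42 → quotient 1, remainder 5
42 ÷ 5 → quotient 8, remainder 2
5 ÷ 2 → quotient 2, remainder 1
2 ÷ 1 → quotient 2, remainder 0

[1; 3, 1, 8, 2, 2]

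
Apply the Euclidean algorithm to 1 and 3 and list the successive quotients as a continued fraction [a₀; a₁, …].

[0; 3]

Repeatedly divide and take the remainder:
1 = 0·3 + 1, so a_0 = 0
3 = 3·1 + 0, so a_1 = 3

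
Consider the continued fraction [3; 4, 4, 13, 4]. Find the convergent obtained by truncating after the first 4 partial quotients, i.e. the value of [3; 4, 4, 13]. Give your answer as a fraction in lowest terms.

728/225

a_0 = 3: 3/1
a_1 = 4: 13/4
a_2 = 4: 55/17
a_3 = 13: 728/225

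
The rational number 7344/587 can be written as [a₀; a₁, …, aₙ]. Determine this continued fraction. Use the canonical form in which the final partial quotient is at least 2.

[12; 1, 1, 22, 13]

Apply division with remainder until the remainder is 0:
⌊7344/587⌋ = 12, remainder 300
⌊587/300⌋ = 1, remainder 287
⌊300/287⌋ = 1, remainder 13
⌊287/13⌋ = 22, remainder 1
⌊13/1⌋ = 13, remainder 0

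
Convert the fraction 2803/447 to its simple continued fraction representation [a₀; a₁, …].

[6; 3, 1, 2, 3, 1, 2, 3]

2803 = 6·447 + 121, so a_0 = 6
447 = 3·121 + 84, so a_1 = 3
121 = 1·84 + 37, so a_2 = 1
84 = 2·37 + 10, so a_3 = 2
37 = 3·10 + 7, so a_4 = 3
10 = 1·7 + 3, so a_5 = 1
7 = 2·3 + 1, so a_6 = 2
3 = 3·1 + 0, so a_7 = 3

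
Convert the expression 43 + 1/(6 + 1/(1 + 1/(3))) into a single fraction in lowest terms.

1165/27

a_0 = 43: 43/1
a_1 = 6: 259/6
a_2 = 1: 302/7
a_3 = 3: 1165/27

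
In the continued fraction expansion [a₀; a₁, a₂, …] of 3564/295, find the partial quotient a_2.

3564 = 12·295 + 24, so a_0 = 12
295 = 12·24 + 7, so a_1 = 12
24 = 3·7 + 3, so a_2 = 3

3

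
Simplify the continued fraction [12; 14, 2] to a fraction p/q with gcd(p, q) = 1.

350/29

Start with 2.
14 + 1/(2/1) = 14 + 1/2 = 29/2
12 + 1/(29/2) = 12 + 2/29 = 350/29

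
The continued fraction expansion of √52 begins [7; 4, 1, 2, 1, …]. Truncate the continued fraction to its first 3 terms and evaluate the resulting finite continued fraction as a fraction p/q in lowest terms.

36/5

a_0 = 7: 7/1
a_1 = 4: 29/4
a_2 = 1: 36/5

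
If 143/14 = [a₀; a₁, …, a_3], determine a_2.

Repeatedly divide and take the remainder:
⌊143/14⌋ = 10, remainder 3
⌊14/3⌋ = 4, remainder 2
⌊3/2⌋ = 1, remainder 1

1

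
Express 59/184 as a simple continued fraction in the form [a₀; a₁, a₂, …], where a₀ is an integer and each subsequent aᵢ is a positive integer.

59 = 0·184 + 59, so a_0 = 0
184 = 3·59 + 7, so a_1 = 3
59 = 8·7 + 3, so a_2 = 8
7 = 2·3 + 1, so a_3 = 2
3 = 3·1 + 0, so a_4 = 3

[0; 3, 8, 2, 3]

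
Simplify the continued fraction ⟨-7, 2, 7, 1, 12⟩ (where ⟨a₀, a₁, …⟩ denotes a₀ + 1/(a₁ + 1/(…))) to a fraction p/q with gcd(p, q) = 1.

Start with 12.
1 + 1/(12/1) = 1 + 1/12 = 13/12
7 + 1/(13/12) = 7 + 12/13 = 103/13
2 + 1/(103/13) = 2 + 13/103 = 219/103
-7 + 1/(219/103) = -7 + 103/219 = -1430/219

-1430/219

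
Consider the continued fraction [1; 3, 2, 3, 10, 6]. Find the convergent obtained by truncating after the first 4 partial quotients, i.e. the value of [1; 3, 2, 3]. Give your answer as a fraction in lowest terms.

31/24

a_0 = 1: 1/1
a_1 = 3: 4/3
a_2 = 2: 9/7
a_3 = 3: 31/24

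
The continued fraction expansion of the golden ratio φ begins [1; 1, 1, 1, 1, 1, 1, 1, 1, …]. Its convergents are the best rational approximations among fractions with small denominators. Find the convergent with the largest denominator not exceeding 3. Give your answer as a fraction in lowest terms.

5/3

a_0 = 1: 1/1  (≤ bound)
a_1 = 1: 2/1  (≤ bound)
a_2 = 1: 3/2  (≤ bound)
a_3 = 1: 5/3  (≤ bound)
a_4 = 1: 8/5  (> 3, stop)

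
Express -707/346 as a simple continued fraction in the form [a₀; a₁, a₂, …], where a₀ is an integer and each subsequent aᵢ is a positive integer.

-707 = -3·346 + 331, so a_0 = -3
346 = 1·331 + 15, so a_1 = 1
331 = 22·15 + 1, so a_2 = 22
15 = 15·1 + 0, so a_3 = 15

[-3; 1, 22, 15]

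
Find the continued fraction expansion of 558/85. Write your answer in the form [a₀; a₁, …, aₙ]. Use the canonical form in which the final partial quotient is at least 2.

[6; 1, 1, 3, 2, 1, 3]

558 = 6·85 + 48, so a_0 = 6
85 = 1·48 + 37, so a_1 = 1
48 = 1·37 + 11, so a_2 = 1
37 = 3·11 + 4, so a_3 = 3
11 = 2·4 + 3, so a_4 = 2
4 = 1·3 + 1, so a_5 = 1
3 = 3·1 + 0, so a_6 = 3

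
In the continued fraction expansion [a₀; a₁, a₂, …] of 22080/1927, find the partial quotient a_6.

22080 ÷ 1927 → quotient 11, remainder 883
1927 ÷ 883 → quotient 2, remainder 161
883 ÷ 161 → quotient 5, remainder 78
161 ÷ 78 → quotient 2, remainder 5
78 ÷ 5 → quotient 15, remainder 3
5 ÷ 3 → quotient 1, remainder 2
3 ÷ 2 → quotient 1, remainder 1

1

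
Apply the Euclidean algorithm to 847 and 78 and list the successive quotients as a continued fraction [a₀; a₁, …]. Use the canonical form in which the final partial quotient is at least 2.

Run the Euclidean algorithm, recording each quotient:
847 = 10·78 + 67, so a_0 = 10
78 = 1·67 + 11, so a_1 = 1
67 = 6·11 + 1, so a_2 = 6
11 = 11·1 + 0, so a_3 = 11

[10; 1, 6, 11]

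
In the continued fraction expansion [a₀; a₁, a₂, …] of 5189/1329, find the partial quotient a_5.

1

⌊5189/1329⌋ = 3, remainder 1202
⌊1329/1202⌋ = 1, remainder 127
⌊1202/127⌋ = 9, remainder 59
⌊127/59⌋ = 2, remainder 9
⌊59/9⌋ = 6, remainder 5
⌊9/5⌋ = 1, remainder 4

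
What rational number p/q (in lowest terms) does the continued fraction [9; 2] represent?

19/2

Starting at the tail and folding back:
Start with 2.
9 + 1/(2/1) = 9 + 1/2 = 19/2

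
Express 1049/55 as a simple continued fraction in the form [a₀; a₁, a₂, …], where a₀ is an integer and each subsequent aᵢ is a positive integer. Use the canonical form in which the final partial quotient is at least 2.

[19; 13, 1, 3]

⌊1049/55⌋ = 19, remainder 4
⌊55/4⌋ = 13, remainder 3
⌊4/3⌋ = 1, remainder 1
⌊3/1⌋ = 3, remainder 0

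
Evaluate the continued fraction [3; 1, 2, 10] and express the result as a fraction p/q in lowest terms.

114/31

Work from the innermost term outward:
Start with 10.
2 + 1/(10/1) = 2 + 1/10 = 21/10
1 + 1/(21/10) = 1 + 10/21 = 31/21
3 + 1/(31/21) = 3 + 21/31 = 114/31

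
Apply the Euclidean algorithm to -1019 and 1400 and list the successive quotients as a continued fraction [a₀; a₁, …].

⌊-1019/1400⌋ = -1, remainder 381
⌊1400/381⌋ = 3, remainder 257
⌊381/257⌋ = 1, remainder 124
⌊257/124⌋ = 2, remainder 9
⌊124/9⌋ = 13, remainder 7
⌊9/7⌋ = 1, remainder 2
⌊7/2⌋ = 3, remainder 1
⌊2/1⌋ = 2, remainder 0

[-1; 3, 1, 2, 13, 1, 3, 2]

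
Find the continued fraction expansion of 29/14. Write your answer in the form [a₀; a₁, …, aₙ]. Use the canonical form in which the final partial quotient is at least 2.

[2; 14]

Apply division with remainder until the remainder is 0:
29 = 2·14 + 1, so a_0 = 2
14 = 14·1 + 0, so a_1 = 14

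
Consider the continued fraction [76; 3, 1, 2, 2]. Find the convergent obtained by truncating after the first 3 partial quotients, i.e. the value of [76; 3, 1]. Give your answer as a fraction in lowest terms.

305/4

Start with 1.
3 + 1/(1/1) = 3 + 1/1 = 4/1
76 + 1/(4/1) = 76 + 1/4 = 305/4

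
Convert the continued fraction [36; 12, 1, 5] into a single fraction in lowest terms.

2778/77

Use the convergent recurrence hₖ = aₖ·hₖ₋₁ + hₖ₋₂ (and likewise for the denominators kₖ):
a_0 = 36: 36/1
a_1 = 12: 433/12
a_2 = 1: 469/13
a_3 = 5: 2778/77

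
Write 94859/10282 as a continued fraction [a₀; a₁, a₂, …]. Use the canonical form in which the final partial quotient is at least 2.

[9; 4, 2, 3, 14, 7, 1, 2]

Repeatedly divide and take the remainder:
94859 ÷ 10282 → quotient 9, remainder 2321
10282 ÷ 2321 → quotient 4, remainder 998
2321 ÷ 998 → quotient 2, remainder 325
998 ÷ 325 → quotient 3, remainder 23
325 ÷ 23 → quotient 14, remainder 3
23 ÷ 3 → quotient 7, remainder 2
3 ÷ 2 → quotient 1, remainder 1
2 ÷ 1 → quotient 2, remainder 0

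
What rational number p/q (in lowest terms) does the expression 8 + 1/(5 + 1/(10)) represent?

a_0 = 8: 8/1
a_1 = 5: 41/5
a_2 = 10: 418/51

418/51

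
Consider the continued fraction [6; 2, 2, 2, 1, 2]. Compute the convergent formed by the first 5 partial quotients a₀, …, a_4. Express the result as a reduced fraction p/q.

109/17

Compute successive convergents:
a_0 = 6: 6/1
a_1 = 2: 13/2
a_2 = 2: 32/5
a_3 = 2: 77/12
a_4 = 1: 109/17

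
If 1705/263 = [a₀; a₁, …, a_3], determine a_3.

9

Run the Euclidean algorithm, recording each quotient:
⌊1705/263⌋ = 6, remainder 127
⌊263/127⌋ = 2, remainder 9
⌊127/9⌋ = 14, remainder 1
⌊9/1⌋ = 9, remainder 0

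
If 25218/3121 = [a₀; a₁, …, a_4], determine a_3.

15

25218 = 8·3121 + 250, so a_0 = 8
3121 = 12·250 + 121, so a_1 = 12
250 = 2·121 + 8, so a_2 = 2
121 = 15·8 + 1, so a_3 = 15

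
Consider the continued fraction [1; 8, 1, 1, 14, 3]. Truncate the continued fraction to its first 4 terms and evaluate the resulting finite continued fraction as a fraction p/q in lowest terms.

a_0 = 1: 1/1
a_1 = 8: 9/8
a_2 = 1: 10/9
a_3 = 1: 19/17

19/17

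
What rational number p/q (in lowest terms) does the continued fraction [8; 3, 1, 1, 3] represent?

207/25

a_0 = 8: 8/1
a_1 = 3: 25/3
a_2 = 1: 33/4
a_3 = 1: 58/7
a_4 = 3: 207/25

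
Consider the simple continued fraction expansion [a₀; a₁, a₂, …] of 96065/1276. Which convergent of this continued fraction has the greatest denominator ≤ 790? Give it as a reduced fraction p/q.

a_0 = 75: 75/1  (≤ bound)
a_1 = 3: 226/3  (≤ bound)
a_2 = 2: 527/7  (≤ bound)
a_3 = 60: 31846/423  (≤ bound)
a_4 = 3: 96065/1276  (> 790, stop)

31846/423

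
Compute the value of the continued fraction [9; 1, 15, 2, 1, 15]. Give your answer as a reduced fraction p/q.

7633/768

a_0 = 9: 9/1
a_1 = 1: 10/1
a_2 = 15: 159/16
a_3 = 2: 328/33
a_4 = 1: 487/49
a_5 = 15: 7633/768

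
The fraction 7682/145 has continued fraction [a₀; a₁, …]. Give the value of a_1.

1

⌊7682/145⌋ = 52, remainder 142
⌊145/142⌋ = 1, remainder 3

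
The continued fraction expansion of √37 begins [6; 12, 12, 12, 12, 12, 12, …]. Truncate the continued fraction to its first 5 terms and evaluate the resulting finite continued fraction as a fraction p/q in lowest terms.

a_0 = 6: 6/1
a_1 = 12: 73/12
a_2 = 12: 882/145
a_3 = 12: 10657/1752
a_4 = 12: 128766/21169

128766/21169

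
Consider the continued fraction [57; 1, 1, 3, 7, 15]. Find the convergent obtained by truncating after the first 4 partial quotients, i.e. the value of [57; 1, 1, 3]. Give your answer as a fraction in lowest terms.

403/7

Use the convergent recurrence hₖ = aₖ·hₖ₋₁ + hₖ₋₂ (and likewise for the denominators kₖ):
a_0 = 57: 57/1
a_1 = 1: 58/1
a_2 = 1: 115/2
a_3 = 3: 403/7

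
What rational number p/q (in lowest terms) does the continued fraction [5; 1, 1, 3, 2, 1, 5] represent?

729/131

Work from the innermost term outward:
Start with 5.
1 + 1/(5/1) = 1 + 1/5 = 6/5
2 + 1/(6/5) = 2 + 5/6 = 17/6
3 + 1/(17/6) = 3 + 6/17 = 57/17
1 + 1/(57/17) = 1 + 17/57 = 74/57
1 + 1/(74/57) = 1 + 57/74 = 131/74
5 + 1/(131/74) = 5 + 74/131 = 729/131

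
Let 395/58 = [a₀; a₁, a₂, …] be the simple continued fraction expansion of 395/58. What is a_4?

1

⌊395/58⌋ = 6, remainder 47
⌊58/47⌋ = 1, remainder 11
⌊47/11⌋ = 4, remainder 3
⌊11/3⌋ = 3, remainder 2
⌊3/2⌋ = 1, remainder 1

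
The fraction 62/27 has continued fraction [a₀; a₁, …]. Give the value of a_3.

1

Apply division with remainder until the remainder is 0:
62 = 2·27 + 8, so a_0 = 2
27 = 3·8 + 3, so a_1 = 3
8 = 2·3 + 2, so a_2 = 2
3 = 1·2 + 1, so a_3 = 1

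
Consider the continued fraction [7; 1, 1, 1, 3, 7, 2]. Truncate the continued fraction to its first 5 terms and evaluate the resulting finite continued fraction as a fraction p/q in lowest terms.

84/11

Starting at the tail and folding back:
Start with 3.
1 + 1/(3/1) = 1 + 1/3 = 4/3
1 + 1/(4/3) = 1 + 3/4 = 7/4
1 + 1/(7/4) = 1 + 4/7 = 11/7
7 + 1/(11/7) = 7 + 7/11 = 84/11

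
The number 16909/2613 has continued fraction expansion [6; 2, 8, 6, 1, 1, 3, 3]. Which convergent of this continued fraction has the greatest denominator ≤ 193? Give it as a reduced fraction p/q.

List convergents until the denominator exceeds the bound:
a_0 = 6: 6/1  (≤ bound)
a_1 = 2: 13/2  (≤ bound)
a_2 = 8: 110/17  (≤ bound)
a_3 = 6: 673/104  (≤ bound)
a_4 = 1: 783/121  (≤ bound)
a_5 = 1: 1456/225  (> 193, stop)

783/121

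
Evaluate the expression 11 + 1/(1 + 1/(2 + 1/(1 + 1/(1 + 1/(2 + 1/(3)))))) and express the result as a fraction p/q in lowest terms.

715/61

a_0 = 11: 11/1
a_1 = 1: 12/1
a_2 = 2: 35/3
a_3 = 1: 47/4
a_4 = 1: 82/7
a_5 = 2: 211/18
a_6 = 3: 715/61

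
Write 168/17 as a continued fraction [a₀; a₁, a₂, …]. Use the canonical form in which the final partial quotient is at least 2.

Repeatedly divide and take the remainder:
168 ÷ 17 → quotient 9, remainder 15
17 ÷ 15 → quotient 1, remainder 2
15 ÷ 2 → quotient 7, remainder 1
2 ÷ 1 → quotient 2, remainder 0

[9; 1, 7, 2]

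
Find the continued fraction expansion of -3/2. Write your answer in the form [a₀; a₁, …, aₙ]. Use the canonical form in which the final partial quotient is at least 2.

[-2; 2]

⌊-3/2⌋ = -2, remainder 1
⌊2/1⌋ = 2, remainder 0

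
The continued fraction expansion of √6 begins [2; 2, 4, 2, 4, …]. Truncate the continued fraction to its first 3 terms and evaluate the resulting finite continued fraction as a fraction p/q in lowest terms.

Start with 4.
2 + 1/(4/1) = 2 + 1/4 = 9/4
2 + 1/(9/4) = 2 + 4/9 = 22/9

22/9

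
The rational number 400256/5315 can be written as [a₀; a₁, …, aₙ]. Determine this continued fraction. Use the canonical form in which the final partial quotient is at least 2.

[75; 3, 3, 1, 6, 2, 2, 11]

400256 ÷ 5315 → quotient 75, remainder 1631
5315 ÷ 1631 → quotient 3, remainder 422
1631 ÷ 422 → quotient 3, remainder 365
422 ÷ 365 → quotient 1, remainder 57
365 ÷ 57 → quotient 6, remainder 23
57 ÷ 23 → quotient 2, remainder 11
23 ÷ 11 → quotient 2, remainder 1
11 ÷ 1 → quotient 11, remainder 0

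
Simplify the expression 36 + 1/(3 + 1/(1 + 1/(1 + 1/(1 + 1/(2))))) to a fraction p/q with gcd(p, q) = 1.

1052/29

Work from the innermost term outward:
Start with 2.
1 + 1/(2/1) = 1 + 1/2 = 3/2
1 + 1/(3/2) = 1 + 2/3 = 5/3
1 + 1/(5/3) = 1 + 3/5 = 8/5
3 + 1/(8/5) = 3 + 5/8 = 29/8
36 + 1/(29/8) = 36 + 8/29 = 1052/29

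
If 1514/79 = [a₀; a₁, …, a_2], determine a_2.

13

⌊1514/79⌋ = 19, remainder 13
⌊79/13⌋ = 6, remainder 1
⌊13/1⌋ = 13, remainder 0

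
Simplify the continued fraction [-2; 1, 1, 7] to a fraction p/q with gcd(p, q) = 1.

-22/15

Work from the innermost term outward:
Start with 7.
1 + 1/(7/1) = 1 + 1/7 = 8/7
1 + 1/(8/7) = 1 + 7/8 = 15/8
-2 + 1/(15/8) = -2 + 8/15 = -22/15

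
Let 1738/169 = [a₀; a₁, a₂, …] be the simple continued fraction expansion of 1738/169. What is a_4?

1738 = 10·169 + 48, so a_0 = 10
169 = 3·48 + 25, so a_1 = 3
48 = 1·25 + 23, so a_2 = 1
25 = 1·23 + 2, so a_3 = 1
23 = 11·2 + 1, so a_4 = 11

11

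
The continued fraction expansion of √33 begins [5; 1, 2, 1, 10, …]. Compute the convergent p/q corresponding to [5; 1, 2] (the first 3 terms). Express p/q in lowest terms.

17/3

a_0 = 5: 5/1
a_1 = 1: 6/1
a_2 = 2: 17/3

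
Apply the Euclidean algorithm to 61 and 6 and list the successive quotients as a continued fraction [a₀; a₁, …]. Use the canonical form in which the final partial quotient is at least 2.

61 ÷ 6 → quotient 10, remainder 1
6 ÷ 1 → quotient 6, remainder 0

[10; 6]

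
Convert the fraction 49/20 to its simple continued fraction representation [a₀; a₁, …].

[2; 2, 4, 2]

Repeatedly divide and take the remainder:
49 ÷ 20 → quotient 2, remainder 9
20 ÷ 9 → quotient 2, remainder 2
9 ÷ 2 → quotient 4, remainder 1
2 ÷ 1 → quotient 2, remainder 0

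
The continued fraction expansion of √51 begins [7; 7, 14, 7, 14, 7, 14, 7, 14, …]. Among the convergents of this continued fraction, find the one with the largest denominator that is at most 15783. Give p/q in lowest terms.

List convergents until the denominator exceeds the bound:
a_0 = 7: 7/1  (≤ bound)
a_1 = 7: 50/7  (≤ bound)
a_2 = 14: 707/99  (≤ bound)
a_3 = 7: 4999/700  (≤ bound)
a_4 = 14: 70693/9899  (≤ bound)
a_5 = 7: 499850/69993  (> 15783, stop)

70693/9899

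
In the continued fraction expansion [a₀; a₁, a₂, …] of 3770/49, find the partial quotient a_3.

3

3770 ÷ 49 → quotient 76, remainder 46
49 ÷ 46 → quotient 1, remainder 3
46 ÷ 3 → quotient 15, remainder 1
3 ÷ 1 → quotient 3, remainder 0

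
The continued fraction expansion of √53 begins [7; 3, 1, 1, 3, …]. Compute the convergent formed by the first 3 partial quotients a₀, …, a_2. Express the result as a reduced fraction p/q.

29/4

Collapse the nested fraction from the inside out:
Start with 1.
3 + 1/(1/1) = 3 + 1/1 = 4/1
7 + 1/(4/1) = 7 + 1/4 = 29/4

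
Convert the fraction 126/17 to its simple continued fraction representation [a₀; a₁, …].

⌊126/17⌋ = 7, remainder 7
⌊17/7⌋ = 2, remainder 3
⌊7/3⌋ = 2, remainder 1
⌊3/1⌋ = 3, remainder 0

[7; 2, 2, 3]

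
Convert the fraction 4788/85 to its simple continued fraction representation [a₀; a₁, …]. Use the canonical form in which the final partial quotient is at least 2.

4788 = 56·85 + 28, so a_0 = 56
85 = 3·28 + 1, so a_1 = 3
28 = 28·1 + 0, so a_2 = 28

[56; 3, 28]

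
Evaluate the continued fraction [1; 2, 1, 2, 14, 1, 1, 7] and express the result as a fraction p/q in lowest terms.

Start with 7.
1 + 1/(7/1) = 1 + 1/7 = 8/7
1 + 1/(8/7) = 1 + 7/8 = 15/8
14 + 1/(15/8) = 14 + 8/15 = 218/15
2 + 1/(218/15) = 2 + 15/218 = 451/218
1 + 1/(451/218) = 1 + 218/451 = 669/451
2 + 1/(669/451) = 2 + 451/669 = 1789/669
1 + 1/(1789/669) = 1 + 669/1789 = 2458/1789

2458/1789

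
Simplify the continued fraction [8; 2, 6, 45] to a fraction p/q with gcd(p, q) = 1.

a_0 = 8: 8/1
a_1 = 2: 17/2
a_2 = 6: 110/13
a_3 = 45: 4967/587

4967/587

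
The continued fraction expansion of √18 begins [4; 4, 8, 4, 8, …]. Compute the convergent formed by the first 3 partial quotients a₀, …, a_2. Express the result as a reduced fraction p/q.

a_0 = 4: 4/1
a_1 = 4: 17/4
a_2 = 8: 140/33

140/33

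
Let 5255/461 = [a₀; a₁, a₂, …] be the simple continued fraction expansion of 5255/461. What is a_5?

2

5255 = 11·461 + 184, so a_0 = 11
461 = 2·184 + 93, so a_1 = 2
184 = 1·93 + 91, so a_2 = 1
93 = 1·91 + 2, so a_3 = 1
91 = 45·2 + 1, so a_4 = 45
2 = 2·1 + 0, so a_5 = 2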